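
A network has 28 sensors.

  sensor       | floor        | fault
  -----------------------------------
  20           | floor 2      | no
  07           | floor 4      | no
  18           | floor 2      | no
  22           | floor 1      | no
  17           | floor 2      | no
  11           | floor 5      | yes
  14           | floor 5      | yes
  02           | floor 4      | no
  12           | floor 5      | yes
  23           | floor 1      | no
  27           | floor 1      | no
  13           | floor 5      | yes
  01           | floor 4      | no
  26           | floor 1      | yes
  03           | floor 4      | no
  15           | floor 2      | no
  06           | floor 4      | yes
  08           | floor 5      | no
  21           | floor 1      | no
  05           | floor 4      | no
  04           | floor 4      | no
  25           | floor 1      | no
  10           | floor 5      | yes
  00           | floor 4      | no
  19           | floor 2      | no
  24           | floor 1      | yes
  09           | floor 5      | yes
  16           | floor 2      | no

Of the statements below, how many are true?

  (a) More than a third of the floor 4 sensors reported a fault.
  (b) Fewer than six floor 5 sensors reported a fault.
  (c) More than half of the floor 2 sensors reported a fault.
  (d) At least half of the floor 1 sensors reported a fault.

(a) floor 4: |A| = 8, |A ∩ B| = 1; needs |A ∩ B| / |A| > 1/3 — false.
(b) floor 5: |A| = 7, |A ∩ B| = 6; needs |A ∩ B| < 6 — false.
(c) floor 2: |A| = 6, |A ∩ B| = 0; needs |A ∩ B| > |A ∖ B| — false.
(d) floor 1: |A| = 7, |A ∩ B| = 2; needs |A ∩ B| ≥ |A ∖ B| — false.

0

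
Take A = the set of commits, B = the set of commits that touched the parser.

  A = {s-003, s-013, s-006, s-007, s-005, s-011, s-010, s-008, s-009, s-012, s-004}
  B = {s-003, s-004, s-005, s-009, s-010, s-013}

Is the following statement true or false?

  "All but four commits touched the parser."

False

The determiner here denotes the relation: |A ∖ B| = 4.
A (the restrictor) = {s-003, s-013, s-006, s-007, s-005, s-011, s-010, s-008, s-009, s-012, s-004}, |A| = 11.
A ∖ B = {s-006, s-007, s-011, s-008, s-012}, so |A ∖ B| = 5.
|A ∖ B| = 5, so the statement is false.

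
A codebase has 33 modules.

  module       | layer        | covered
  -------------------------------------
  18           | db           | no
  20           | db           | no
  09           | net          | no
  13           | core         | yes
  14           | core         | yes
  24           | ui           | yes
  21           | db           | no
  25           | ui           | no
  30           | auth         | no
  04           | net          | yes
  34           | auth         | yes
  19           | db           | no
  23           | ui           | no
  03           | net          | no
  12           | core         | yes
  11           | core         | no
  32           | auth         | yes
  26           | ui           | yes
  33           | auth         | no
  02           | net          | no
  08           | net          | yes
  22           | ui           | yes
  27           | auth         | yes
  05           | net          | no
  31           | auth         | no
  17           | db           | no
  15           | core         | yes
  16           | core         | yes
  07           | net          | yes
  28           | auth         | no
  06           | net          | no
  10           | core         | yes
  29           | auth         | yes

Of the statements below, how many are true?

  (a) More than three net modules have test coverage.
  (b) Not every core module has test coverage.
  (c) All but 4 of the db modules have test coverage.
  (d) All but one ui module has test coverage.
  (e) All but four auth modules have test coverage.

(a) net: |A| = 8, |A ∩ B| = 3; needs |A ∩ B| > 3 — false.
(b) core: |A| = 7, |A ∩ B| = 6; needs A ⊄ B (|A ∖ B| ≥ 1) — true.
(c) db: |A| = 5, |A ∩ B| = 0; needs |A ∖ B| = 4 — false.
(d) ui: |A| = 5, |A ∩ B| = 3; needs |A ∖ B| = 1 — false.
(e) auth: |A| = 8, |A ∩ B| = 4; needs |A ∖ B| = 4 — true.

2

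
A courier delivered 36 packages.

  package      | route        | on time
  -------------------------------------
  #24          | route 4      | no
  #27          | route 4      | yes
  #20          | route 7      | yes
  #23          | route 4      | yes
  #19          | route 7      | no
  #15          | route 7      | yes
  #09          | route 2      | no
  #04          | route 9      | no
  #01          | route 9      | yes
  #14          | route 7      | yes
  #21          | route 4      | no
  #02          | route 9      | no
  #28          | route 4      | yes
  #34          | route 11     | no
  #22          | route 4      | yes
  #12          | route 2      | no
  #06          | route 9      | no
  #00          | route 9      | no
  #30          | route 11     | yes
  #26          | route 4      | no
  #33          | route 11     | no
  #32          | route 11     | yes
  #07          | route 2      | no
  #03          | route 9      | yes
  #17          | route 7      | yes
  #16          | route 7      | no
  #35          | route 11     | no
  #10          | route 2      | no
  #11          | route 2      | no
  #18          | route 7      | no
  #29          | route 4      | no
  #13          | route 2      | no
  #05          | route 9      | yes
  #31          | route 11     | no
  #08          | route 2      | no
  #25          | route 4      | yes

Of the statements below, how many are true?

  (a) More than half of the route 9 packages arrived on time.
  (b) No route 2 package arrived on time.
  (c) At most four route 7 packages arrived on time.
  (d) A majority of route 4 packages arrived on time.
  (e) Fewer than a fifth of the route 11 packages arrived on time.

(a) route 9: |A| = 7, |A ∩ B| = 3; needs |A ∩ B| > |A ∖ B| — false.
(b) route 2: |A| = 7, |A ∩ B| = 0; needs A ∩ B = ∅ (|A ∩ B| = 0) — true.
(c) route 7: |A| = 7, |A ∩ B| = 4; needs |A ∩ B| ≤ 4 — true.
(d) route 4: |A| = 9, |A ∩ B| = 5; needs |A ∩ B| > |A ∖ B| — true.
(e) route 11: |A| = 6, |A ∩ B| = 2; needs |A ∩ B| / |A| < 1/5 — false.

3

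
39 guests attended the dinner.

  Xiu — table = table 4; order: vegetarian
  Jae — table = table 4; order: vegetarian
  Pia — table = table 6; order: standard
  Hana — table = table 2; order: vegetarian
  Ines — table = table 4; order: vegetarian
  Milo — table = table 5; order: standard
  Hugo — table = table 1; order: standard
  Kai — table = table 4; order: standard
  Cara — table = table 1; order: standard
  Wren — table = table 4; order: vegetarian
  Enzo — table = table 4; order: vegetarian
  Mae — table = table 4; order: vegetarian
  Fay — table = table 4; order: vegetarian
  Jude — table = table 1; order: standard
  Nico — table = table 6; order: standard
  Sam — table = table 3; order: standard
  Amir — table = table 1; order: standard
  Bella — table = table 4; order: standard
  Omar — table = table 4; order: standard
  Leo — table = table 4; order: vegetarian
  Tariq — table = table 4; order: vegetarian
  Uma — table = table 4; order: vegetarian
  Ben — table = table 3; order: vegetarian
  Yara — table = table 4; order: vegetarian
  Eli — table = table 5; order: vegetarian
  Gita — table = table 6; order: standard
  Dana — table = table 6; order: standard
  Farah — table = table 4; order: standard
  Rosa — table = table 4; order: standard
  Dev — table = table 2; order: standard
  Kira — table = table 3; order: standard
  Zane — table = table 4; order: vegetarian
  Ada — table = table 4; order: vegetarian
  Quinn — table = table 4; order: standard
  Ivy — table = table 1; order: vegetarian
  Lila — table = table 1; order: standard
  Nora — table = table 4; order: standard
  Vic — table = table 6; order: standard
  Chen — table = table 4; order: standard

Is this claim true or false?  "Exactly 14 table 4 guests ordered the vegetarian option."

Truth condition: |A ∩ B| = 14.
|A| = 21, |A ∩ B| = 13, |A ∖ B| = 8.
|A ∩ B| = 13, so the statement is false.

False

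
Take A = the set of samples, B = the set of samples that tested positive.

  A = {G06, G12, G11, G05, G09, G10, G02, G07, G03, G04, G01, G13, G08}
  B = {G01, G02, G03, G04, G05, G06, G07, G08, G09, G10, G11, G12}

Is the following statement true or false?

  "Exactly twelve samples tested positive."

True

Truth condition: |A ∩ B| = 12.
A (the restrictor) = {G06, G12, G11, G05, G09, G10, G02, G07, G03, G04, G01, G13, G08}, |A| = 13.
A ∩ B = {G06, G12, G11, G05, G09, G10, G02, G07, G03, G04, G01, G08}, so |A ∩ B| = 12.
|A ∩ B| = 12, so the statement is true.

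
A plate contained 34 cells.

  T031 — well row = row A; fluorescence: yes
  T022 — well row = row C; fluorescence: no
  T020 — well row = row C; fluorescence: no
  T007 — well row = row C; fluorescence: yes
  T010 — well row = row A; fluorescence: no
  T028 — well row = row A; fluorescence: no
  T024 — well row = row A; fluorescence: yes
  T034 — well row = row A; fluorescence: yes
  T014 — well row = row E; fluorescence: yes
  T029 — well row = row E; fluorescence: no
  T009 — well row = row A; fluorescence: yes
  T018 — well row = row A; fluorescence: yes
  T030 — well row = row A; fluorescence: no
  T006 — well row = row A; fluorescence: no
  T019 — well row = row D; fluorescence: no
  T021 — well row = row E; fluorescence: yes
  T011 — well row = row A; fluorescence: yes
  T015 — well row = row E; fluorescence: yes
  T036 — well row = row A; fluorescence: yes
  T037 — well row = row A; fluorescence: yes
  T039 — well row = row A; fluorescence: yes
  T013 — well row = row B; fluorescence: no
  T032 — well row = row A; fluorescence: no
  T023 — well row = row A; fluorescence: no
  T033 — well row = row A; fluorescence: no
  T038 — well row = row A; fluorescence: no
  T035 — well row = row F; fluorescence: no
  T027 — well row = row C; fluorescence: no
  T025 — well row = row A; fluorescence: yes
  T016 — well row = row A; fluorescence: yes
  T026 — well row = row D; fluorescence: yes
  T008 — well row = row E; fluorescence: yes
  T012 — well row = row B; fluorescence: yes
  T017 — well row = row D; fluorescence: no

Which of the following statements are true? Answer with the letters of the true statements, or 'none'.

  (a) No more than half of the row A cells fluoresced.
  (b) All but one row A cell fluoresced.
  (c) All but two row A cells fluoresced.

|A| = 19, |A ∩ B| = 11, |A ∖ B| = 8.
(a) |A ∩ B| ≤ |A ∖ B|: fails.
(b) |A ∖ B| = 1: fails.
(c) |A ∖ B| = 2: fails.

none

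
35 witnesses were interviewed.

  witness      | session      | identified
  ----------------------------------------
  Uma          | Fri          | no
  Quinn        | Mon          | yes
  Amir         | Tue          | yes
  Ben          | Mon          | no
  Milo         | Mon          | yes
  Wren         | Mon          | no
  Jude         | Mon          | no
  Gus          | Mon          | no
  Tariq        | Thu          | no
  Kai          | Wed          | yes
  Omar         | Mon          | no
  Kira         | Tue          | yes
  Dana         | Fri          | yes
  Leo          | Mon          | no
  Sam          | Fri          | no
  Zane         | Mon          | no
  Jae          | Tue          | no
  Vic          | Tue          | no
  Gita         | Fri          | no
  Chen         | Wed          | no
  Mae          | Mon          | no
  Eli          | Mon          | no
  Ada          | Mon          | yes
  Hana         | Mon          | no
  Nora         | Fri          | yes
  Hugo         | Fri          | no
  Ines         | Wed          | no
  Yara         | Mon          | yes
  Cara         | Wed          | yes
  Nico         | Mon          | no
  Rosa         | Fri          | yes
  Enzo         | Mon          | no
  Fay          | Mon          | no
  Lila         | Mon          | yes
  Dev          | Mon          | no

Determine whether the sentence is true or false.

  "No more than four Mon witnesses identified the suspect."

False

The determiner here denotes the relation: |A ∩ B| ≤ 4.
|A| = 19, |A ∩ B| = 5, |A ∖ B| = 14.
|A ∩ B| = 5, so the statement is false.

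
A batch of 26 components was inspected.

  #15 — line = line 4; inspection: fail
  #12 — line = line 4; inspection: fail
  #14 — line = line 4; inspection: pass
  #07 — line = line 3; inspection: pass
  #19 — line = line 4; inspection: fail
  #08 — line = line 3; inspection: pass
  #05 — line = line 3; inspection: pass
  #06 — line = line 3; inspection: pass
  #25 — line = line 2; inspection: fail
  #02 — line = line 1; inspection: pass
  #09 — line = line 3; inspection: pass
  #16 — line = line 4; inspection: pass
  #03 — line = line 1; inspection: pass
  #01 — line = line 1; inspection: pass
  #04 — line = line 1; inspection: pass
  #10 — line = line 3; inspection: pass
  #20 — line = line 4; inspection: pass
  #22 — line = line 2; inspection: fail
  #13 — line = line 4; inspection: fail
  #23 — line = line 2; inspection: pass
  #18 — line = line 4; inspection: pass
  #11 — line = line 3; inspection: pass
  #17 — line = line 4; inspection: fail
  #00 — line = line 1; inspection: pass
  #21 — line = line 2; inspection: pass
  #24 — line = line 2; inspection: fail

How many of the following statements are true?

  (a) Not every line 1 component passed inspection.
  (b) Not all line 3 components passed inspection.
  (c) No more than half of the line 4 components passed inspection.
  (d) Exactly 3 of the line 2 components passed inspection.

1

(a) line 1: |A| = 5, |A ∩ B| = 5; needs A ⊄ B (|A ∖ B| ≥ 1) — false.
(b) line 3: |A| = 7, |A ∩ B| = 7; needs A ⊄ B (|A ∖ B| ≥ 1) — false.
(c) line 4: |A| = 9, |A ∩ B| = 4; needs |A ∩ B| ≤ |A ∖ B| — true.
(d) line 2: |A| = 5, |A ∩ B| = 2; needs |A ∩ B| = 3 — false.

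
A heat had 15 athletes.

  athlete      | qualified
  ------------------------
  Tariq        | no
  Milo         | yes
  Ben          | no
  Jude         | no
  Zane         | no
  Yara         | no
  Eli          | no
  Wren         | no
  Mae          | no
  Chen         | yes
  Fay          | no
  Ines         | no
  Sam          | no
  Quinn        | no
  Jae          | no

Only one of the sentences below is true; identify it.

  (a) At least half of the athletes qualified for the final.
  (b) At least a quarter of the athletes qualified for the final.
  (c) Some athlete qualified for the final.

(c)

|A| = 15, |A ∩ B| = 2, |A ∖ B| = 13.
(a) requires |A ∩ B| ≥ |A ∖ B|: false.
(b) requires |A ∩ B| / |A| ≥ 1/4: false.
(c) requires A ∩ B ≠ ∅ (|A ∩ B| ≥ 1): true.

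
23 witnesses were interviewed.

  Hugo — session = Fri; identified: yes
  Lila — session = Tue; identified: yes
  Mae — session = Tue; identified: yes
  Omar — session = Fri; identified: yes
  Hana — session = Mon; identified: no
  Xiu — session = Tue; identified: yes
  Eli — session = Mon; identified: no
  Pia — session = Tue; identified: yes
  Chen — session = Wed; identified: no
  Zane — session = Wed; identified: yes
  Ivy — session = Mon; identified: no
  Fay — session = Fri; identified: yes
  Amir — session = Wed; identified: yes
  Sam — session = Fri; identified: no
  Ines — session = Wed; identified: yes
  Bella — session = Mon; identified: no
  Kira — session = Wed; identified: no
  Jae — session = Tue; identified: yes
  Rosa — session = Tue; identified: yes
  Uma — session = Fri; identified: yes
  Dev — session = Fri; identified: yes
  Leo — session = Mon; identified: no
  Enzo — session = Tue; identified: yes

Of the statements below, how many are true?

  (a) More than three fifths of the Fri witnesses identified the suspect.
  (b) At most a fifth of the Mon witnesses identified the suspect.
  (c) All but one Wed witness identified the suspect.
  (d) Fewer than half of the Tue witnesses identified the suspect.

(a) Fri: |A| = 6, |A ∩ B| = 5; needs |A ∩ B| / |A| > 3/5 — true.
(b) Mon: |A| = 5, |A ∩ B| = 0; needs |A ∩ B| / |A| ≤ 1/5 — true.
(c) Wed: |A| = 5, |A ∩ B| = 3; needs |A ∖ B| = 1 — false.
(d) Tue: |A| = 7, |A ∩ B| = 7; needs |A ∩ B| < |A ∖ B| — false.

2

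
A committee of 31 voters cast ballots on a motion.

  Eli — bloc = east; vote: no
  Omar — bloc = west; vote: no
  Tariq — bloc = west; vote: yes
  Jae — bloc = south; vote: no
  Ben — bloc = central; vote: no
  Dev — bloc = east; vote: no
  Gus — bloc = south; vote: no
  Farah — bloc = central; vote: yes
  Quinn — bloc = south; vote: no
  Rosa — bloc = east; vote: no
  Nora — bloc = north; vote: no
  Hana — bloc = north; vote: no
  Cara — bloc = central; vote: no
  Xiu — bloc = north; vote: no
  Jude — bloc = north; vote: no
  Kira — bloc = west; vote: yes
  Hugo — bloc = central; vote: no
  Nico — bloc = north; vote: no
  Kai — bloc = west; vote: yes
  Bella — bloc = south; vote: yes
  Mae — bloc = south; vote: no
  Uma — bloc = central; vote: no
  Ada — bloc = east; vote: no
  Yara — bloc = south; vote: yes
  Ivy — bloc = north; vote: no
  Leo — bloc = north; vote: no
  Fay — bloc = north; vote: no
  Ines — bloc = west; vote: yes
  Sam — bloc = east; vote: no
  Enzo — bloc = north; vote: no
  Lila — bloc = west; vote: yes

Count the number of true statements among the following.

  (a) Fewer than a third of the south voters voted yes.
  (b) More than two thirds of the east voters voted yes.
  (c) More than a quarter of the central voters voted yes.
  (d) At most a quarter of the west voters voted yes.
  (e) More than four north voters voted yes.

(a) south: |A| = 6, |A ∩ B| = 2; needs |A ∩ B| / |A| < 1/3 — false.
(b) east: |A| = 5, |A ∩ B| = 0; needs |A ∩ B| / |A| > 2/3 — false.
(c) central: |A| = 5, |A ∩ B| = 1; needs |A ∩ B| / |A| > 1/4 — false.
(d) west: |A| = 6, |A ∩ B| = 5; needs |A ∩ B| / |A| ≤ 1/4 — false.
(e) north: |A| = 9, |A ∩ B| = 0; needs |A ∩ B| > 4 — false.

0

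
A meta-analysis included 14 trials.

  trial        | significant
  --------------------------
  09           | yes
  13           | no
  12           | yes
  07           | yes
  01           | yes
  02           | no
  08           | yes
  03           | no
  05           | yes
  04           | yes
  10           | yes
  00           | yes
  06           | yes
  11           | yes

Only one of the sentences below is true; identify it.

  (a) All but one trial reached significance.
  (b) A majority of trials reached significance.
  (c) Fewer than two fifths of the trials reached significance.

|A| = 14, |A ∩ B| = 11, |A ∖ B| = 3.
(a) requires |A ∖ B| = 1: false.
(b) requires |A ∩ B| > |A ∖ B|: true.
(c) requires |A ∩ B| / |A| < 2/5: false.

(b)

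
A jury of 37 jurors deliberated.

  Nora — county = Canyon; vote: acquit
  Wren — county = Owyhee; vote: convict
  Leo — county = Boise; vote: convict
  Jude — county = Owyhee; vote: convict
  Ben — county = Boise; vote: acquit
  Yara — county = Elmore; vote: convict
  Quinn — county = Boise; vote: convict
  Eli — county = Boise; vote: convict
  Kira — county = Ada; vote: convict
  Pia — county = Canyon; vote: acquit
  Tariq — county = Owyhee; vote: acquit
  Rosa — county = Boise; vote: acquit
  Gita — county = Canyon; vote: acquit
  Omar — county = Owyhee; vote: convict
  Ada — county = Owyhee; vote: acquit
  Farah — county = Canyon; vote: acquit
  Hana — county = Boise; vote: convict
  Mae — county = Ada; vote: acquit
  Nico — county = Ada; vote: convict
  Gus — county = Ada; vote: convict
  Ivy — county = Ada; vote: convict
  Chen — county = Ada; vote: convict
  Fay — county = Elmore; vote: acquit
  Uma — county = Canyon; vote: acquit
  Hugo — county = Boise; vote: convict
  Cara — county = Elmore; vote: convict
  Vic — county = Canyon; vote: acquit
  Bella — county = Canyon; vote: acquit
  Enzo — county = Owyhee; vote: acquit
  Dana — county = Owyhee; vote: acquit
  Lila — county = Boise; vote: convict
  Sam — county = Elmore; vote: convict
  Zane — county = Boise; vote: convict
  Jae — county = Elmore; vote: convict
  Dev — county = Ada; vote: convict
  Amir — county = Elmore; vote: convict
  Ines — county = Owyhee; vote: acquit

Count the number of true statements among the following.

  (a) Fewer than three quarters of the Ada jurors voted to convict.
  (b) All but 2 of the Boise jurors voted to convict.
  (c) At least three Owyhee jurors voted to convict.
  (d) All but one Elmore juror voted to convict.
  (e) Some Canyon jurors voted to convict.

(a) Ada: |A| = 7, |A ∩ B| = 6; needs |A ∩ B| / |A| < 3/4 — false.
(b) Boise: |A| = 9, |A ∩ B| = 7; needs |A ∖ B| = 2 — true.
(c) Owyhee: |A| = 8, |A ∩ B| = 3; needs |A ∩ B| ≥ 3 — true.
(d) Elmore: |A| = 6, |A ∩ B| = 5; needs |A ∖ B| = 1 — true.
(e) Canyon: |A| = 7, |A ∩ B| = 0; needs A ∩ B ≠ ∅ (|A ∩ B| ≥ 1) — false.

3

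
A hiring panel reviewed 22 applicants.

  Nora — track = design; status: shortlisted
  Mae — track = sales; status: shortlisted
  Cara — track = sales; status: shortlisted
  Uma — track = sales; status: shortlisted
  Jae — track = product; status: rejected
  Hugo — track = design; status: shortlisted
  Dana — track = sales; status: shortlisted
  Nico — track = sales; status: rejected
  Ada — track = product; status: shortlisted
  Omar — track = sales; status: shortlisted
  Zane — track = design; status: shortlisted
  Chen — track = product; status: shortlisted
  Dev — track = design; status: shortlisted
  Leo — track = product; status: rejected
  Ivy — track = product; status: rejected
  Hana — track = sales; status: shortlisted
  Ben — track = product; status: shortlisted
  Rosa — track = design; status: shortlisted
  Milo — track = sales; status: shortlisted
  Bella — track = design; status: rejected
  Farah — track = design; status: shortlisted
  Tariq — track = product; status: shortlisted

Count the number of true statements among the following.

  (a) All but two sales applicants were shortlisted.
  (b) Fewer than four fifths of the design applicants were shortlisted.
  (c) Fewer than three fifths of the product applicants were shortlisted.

(a) sales: |A| = 8, |A ∩ B| = 7; needs |A ∖ B| = 2 — false.
(b) design: |A| = 7, |A ∩ B| = 6; needs |A ∩ B| / |A| < 4/5 — false.
(c) product: |A| = 7, |A ∩ B| = 4; needs |A ∩ B| / |A| < 3/5 — true.

1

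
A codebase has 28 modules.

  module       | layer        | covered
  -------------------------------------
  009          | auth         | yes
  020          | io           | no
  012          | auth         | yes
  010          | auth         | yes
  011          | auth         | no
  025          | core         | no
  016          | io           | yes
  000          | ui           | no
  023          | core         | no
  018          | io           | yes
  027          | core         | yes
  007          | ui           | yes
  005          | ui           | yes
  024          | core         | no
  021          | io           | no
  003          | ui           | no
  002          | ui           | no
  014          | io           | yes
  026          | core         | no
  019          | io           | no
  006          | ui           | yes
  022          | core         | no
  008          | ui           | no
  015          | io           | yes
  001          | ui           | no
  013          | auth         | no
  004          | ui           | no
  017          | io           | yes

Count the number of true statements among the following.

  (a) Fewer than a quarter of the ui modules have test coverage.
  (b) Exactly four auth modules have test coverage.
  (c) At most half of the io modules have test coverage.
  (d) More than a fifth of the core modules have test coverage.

(a) ui: |A| = 9, |A ∩ B| = 3; needs |A ∩ B| / |A| < 1/4 — false.
(b) auth: |A| = 5, |A ∩ B| = 3; needs |A ∩ B| = 4 — false.
(c) io: |A| = 8, |A ∩ B| = 5; needs |A ∩ B| ≤ |A ∖ B| — false.
(d) core: |A| = 6, |A ∩ B| = 1; needs |A ∩ B| / |A| > 1/5 — false.

0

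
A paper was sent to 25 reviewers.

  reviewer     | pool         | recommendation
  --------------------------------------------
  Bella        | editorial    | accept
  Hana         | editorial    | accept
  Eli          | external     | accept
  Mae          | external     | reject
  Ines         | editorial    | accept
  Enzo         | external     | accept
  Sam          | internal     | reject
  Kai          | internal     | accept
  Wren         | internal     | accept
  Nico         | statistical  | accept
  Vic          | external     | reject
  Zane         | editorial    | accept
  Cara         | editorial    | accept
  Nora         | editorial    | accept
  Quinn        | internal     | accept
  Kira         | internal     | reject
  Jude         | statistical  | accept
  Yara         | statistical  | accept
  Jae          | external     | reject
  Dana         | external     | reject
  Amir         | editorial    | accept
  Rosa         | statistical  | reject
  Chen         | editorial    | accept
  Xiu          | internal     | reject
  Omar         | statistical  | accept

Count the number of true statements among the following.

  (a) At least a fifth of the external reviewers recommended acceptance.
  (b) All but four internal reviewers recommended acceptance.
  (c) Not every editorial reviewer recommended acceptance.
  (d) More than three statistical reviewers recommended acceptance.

(a) external: |A| = 6, |A ∩ B| = 2; needs |A ∩ B| / |A| ≥ 1/5 — true.
(b) internal: |A| = 6, |A ∩ B| = 3; needs |A ∖ B| = 4 — false.
(c) editorial: |A| = 8, |A ∩ B| = 8; needs A ⊄ B (|A ∖ B| ≥ 1) — false.
(d) statistical: |A| = 5, |A ∩ B| = 4; needs |A ∩ B| > 3 — true.

2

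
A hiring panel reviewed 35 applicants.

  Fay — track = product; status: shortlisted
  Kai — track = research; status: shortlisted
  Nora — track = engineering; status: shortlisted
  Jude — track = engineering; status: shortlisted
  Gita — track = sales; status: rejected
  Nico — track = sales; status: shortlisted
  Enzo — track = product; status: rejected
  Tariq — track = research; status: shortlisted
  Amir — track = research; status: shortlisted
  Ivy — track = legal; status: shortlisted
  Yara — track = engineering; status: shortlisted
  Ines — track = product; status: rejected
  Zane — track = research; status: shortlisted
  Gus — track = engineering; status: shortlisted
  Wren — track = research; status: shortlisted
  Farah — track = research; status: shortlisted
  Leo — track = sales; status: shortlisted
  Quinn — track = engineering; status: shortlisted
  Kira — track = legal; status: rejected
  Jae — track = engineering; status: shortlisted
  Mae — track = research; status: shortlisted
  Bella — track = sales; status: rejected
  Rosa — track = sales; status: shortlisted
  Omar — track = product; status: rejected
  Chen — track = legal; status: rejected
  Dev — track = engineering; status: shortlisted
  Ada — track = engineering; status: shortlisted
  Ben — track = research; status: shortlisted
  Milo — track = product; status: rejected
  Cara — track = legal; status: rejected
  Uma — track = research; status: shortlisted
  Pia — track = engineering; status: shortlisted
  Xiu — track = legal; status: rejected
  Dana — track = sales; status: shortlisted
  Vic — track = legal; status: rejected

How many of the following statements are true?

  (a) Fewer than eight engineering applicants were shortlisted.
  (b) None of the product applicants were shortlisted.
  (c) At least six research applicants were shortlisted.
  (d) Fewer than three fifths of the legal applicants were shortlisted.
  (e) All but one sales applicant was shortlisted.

(a) engineering: |A| = 9, |A ∩ B| = 9; needs |A ∩ B| < 8 — false.
(b) product: |A| = 5, |A ∩ B| = 1; needs A ∩ B = ∅ (|A ∩ B| = 0) — false.
(c) research: |A| = 9, |A ∩ B| = 9; needs |A ∩ B| ≥ 6 — true.
(d) legal: |A| = 6, |A ∩ B| = 1; needs |A ∩ B| / |A| < 3/5 — true.
(e) sales: |A| = 6, |A ∩ B| = 4; needs |A ∖ B| = 1 — false.

2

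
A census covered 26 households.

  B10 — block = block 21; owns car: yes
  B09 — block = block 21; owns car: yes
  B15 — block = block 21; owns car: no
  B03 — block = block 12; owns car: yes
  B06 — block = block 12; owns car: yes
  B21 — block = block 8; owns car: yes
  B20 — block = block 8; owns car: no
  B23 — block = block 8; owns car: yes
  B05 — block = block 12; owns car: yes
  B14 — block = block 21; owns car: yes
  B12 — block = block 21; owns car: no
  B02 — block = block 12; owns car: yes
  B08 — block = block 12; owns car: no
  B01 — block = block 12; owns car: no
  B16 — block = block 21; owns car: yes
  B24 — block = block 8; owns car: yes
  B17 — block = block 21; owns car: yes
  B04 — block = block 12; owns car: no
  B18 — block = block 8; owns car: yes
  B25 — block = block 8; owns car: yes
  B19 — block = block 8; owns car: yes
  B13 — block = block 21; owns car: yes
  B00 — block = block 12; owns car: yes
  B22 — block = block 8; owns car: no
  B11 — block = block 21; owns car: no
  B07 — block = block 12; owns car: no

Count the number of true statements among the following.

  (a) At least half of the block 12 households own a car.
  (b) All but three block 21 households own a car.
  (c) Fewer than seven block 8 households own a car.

(a) block 12: |A| = 9, |A ∩ B| = 5; needs |A ∩ B| ≥ |A ∖ B| — true.
(b) block 21: |A| = 9, |A ∩ B| = 6; needs |A ∖ B| = 3 — true.
(c) block 8: |A| = 8, |A ∩ B| = 6; needs |A ∩ B| < 7 — true.

3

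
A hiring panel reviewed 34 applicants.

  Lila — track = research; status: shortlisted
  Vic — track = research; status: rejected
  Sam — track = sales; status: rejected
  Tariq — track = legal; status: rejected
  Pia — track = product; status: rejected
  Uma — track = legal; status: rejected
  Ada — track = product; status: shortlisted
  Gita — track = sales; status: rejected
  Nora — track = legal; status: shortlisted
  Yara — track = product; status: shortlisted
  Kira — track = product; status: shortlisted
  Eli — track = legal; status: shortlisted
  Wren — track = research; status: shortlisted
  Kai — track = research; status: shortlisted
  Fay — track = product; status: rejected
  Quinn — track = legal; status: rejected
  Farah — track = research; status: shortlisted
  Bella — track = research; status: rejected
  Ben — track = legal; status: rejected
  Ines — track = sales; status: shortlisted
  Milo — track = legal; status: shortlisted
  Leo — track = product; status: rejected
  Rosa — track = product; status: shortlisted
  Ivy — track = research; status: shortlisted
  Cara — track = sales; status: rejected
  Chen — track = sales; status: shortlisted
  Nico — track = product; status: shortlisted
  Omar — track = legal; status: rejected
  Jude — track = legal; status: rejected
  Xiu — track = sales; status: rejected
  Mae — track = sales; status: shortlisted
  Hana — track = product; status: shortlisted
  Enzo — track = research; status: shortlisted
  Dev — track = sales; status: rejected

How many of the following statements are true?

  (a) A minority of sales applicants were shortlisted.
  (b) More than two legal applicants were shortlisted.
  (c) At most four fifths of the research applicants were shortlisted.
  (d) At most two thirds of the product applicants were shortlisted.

4

(a) sales: |A| = 8, |A ∩ B| = 3; needs |A ∩ B| < |A ∖ B| — true.
(b) legal: |A| = 9, |A ∩ B| = 3; needs |A ∩ B| > 2 — true.
(c) research: |A| = 8, |A ∩ B| = 6; needs |A ∩ B| / |A| ≤ 4/5 — true.
(d) product: |A| = 9, |A ∩ B| = 6; needs |A ∩ B| / |A| ≤ 2/3 — true.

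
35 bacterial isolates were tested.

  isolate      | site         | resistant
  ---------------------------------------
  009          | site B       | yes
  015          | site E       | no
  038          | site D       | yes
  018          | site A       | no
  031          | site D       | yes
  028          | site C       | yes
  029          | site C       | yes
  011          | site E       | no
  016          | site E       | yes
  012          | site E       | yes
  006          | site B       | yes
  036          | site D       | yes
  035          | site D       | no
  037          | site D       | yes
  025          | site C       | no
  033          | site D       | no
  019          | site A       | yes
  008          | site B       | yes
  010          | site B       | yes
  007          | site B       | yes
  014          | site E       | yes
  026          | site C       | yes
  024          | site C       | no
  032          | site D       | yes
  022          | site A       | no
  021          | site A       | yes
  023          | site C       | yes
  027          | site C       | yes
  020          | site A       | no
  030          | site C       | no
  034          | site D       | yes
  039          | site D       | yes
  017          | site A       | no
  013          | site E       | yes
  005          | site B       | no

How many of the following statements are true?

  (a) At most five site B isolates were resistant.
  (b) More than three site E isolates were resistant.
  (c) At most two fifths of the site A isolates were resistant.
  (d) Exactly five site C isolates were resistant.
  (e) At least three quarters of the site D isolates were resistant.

5

(a) site B: |A| = 6, |A ∩ B| = 5; needs |A ∩ B| ≤ 5 — true.
(b) site E: |A| = 6, |A ∩ B| = 4; needs |A ∩ B| > 3 — true.
(c) site A: |A| = 6, |A ∩ B| = 2; needs |A ∩ B| / |A| ≤ 2/5 — true.
(d) site C: |A| = 8, |A ∩ B| = 5; needs |A ∩ B| = 5 — true.
(e) site D: |A| = 9, |A ∩ B| = 7; needs |A ∩ B| / |A| ≥ 3/4 — true.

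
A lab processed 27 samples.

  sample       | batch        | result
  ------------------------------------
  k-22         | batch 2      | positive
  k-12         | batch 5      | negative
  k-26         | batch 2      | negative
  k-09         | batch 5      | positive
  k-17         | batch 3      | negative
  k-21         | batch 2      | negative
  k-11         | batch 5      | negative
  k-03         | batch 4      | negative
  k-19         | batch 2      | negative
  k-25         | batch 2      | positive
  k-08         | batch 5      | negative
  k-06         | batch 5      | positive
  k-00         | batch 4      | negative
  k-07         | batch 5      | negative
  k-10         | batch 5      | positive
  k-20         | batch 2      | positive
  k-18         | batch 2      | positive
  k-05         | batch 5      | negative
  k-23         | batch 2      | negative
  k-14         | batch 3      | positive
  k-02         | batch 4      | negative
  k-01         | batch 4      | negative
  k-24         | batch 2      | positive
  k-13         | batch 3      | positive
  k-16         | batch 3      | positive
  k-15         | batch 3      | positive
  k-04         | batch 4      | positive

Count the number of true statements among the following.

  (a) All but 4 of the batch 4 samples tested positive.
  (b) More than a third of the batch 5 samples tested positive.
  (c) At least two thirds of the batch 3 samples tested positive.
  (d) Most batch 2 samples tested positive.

(a) batch 4: |A| = 5, |A ∩ B| = 1; needs |A ∖ B| = 4 — true.
(b) batch 5: |A| = 8, |A ∩ B| = 3; needs |A ∩ B| / |A| > 1/3 — true.
(c) batch 3: |A| = 5, |A ∩ B| = 4; needs |A ∩ B| / |A| ≥ 2/3 — true.
(d) batch 2: |A| = 9, |A ∩ B| = 5; needs |A ∩ B| > |A ∖ B| — true.

4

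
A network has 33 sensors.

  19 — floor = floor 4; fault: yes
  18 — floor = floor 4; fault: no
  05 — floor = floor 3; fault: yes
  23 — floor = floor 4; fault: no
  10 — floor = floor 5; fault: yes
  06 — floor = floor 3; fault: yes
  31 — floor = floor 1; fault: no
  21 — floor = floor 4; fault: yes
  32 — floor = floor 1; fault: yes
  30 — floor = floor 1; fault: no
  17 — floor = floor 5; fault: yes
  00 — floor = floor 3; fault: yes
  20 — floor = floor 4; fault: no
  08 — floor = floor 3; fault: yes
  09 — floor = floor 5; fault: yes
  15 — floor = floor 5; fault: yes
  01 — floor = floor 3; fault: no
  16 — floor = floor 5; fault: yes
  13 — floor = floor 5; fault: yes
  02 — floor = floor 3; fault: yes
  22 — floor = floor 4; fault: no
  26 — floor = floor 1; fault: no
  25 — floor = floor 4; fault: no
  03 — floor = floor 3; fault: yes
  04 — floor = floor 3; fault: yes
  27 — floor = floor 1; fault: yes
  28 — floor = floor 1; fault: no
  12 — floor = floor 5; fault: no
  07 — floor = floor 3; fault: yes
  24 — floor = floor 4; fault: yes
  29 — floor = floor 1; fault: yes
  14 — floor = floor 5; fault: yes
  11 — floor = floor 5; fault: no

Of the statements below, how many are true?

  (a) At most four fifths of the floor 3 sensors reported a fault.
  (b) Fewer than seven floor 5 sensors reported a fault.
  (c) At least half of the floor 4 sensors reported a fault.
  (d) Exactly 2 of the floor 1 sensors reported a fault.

(a) floor 3: |A| = 9, |A ∩ B| = 8; needs |A ∩ B| / |A| ≤ 4/5 — false.
(b) floor 5: |A| = 9, |A ∩ B| = 7; needs |A ∩ B| < 7 — false.
(c) floor 4: |A| = 8, |A ∩ B| = 3; needs |A ∩ B| ≥ |A ∖ B| — false.
(d) floor 1: |A| = 7, |A ∩ B| = 3; needs |A ∩ B| = 2 — false.

0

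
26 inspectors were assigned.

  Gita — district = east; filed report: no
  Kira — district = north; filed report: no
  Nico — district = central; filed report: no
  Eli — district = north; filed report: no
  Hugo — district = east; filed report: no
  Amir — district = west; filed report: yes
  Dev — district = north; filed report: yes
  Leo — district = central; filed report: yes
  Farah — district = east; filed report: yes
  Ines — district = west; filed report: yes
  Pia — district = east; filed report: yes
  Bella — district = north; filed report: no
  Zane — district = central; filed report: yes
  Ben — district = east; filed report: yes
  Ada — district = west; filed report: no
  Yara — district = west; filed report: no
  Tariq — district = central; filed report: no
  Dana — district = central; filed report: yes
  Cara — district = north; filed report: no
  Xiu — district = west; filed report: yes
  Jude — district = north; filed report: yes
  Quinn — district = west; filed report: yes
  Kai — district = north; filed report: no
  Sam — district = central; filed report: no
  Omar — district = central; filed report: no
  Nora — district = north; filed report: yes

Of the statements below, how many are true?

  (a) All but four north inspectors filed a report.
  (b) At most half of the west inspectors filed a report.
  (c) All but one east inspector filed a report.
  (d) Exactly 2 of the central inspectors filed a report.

(a) north: |A| = 8, |A ∩ B| = 3; needs |A ∖ B| = 4 — false.
(b) west: |A| = 6, |A ∩ B| = 4; needs |A ∩ B| ≤ |A ∖ B| — false.
(c) east: |A| = 5, |A ∩ B| = 3; needs |A ∖ B| = 1 — false.
(d) central: |A| = 7, |A ∩ B| = 3; needs |A ∩ B| = 2 — false.

0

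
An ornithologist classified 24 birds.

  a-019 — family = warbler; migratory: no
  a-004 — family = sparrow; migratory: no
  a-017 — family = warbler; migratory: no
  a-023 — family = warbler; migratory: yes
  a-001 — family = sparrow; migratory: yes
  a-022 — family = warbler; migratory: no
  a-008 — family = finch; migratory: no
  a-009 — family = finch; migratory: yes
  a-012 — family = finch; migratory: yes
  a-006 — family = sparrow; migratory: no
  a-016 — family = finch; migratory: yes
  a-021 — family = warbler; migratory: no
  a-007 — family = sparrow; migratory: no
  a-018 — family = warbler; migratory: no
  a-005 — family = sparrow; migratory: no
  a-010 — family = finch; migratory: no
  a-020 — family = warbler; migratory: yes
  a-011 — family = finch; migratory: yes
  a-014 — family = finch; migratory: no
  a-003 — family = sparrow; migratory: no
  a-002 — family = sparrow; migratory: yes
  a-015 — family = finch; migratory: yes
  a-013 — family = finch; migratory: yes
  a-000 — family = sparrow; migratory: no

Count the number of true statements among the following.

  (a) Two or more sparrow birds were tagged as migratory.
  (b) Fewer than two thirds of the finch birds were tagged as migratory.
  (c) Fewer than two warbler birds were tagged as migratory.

1

(a) sparrow: |A| = 8, |A ∩ B| = 2; needs |A ∩ B| ≥ 2 — true.
(b) finch: |A| = 9, |A ∩ B| = 6; needs |A ∩ B| / |A| < 2/3 — false.
(c) warbler: |A| = 7, |A ∩ B| = 2; needs |A ∩ B| < 2 — false.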